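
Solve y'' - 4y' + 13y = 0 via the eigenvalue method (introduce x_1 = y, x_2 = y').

Let x_1 = y, x_2 = y'. Then x_1' = x_2 and x_2' = -13x_1 + 4x_2.
A = [[0,1],[-13,4]]; det(A-λI) = λ^2 - 4λ + 13.
Eigenvalues λ = 2 ± 3i.

y(t) = K_1e^(2t)cos(3t) + K_2e^(2t)sin(3t)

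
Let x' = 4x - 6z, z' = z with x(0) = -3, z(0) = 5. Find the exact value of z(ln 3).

15

A = [[4,-6],[0,1]]; eigenvalues λ = 4, 1.
Eigenvectors: (-1,0) for λ=4, (2,1) for λ=1.
From the initial condition, c_1 = 13, c_2 = 5.
z(ln 3) = (13)(3^4)(0) + (5)(3^1)(1) = 15.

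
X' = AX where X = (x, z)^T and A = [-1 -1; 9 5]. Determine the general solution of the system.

x(t) = K_1e^(2t) + K_2te^(2t), z(t) = -3K_1e^(2t) - 3K_2te^(2t) - K_2e^(2t)

Coefficient matrix A = [[-1, -1], [9, 5]].
Characteristic polynomial det(A - λI) = λ^2 - 4λ + 4 = 0.
Single eigenvalue λ = 2 with algebraic multiplicity 2.
Eigenvector v = (1,-3); generalized eigenvector w with (A-λI)w=v is (0,-1).
General solution: e^(2t)[K_1·v + K_2·(t·v + w)].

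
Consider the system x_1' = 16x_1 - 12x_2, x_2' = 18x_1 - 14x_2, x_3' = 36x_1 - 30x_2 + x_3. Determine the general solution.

x_1(t) = K_1e^(4t) + 2K_2e^(-2t), x_2(t) = K_1e^(4t) + 3K_2e^(-2t), x_3(t) = 2K_1e^(4t) + 6K_2e^(-2t) + K_3e^(t)

Coefficient matrix A = [[16, -12, 0], [18, -14, 0], [36, -30, 1]].
det(A - λI) = 0 gives eigenvalues λ = 4, -2, 1.
For λ=4: eigenvector (1,1,2).
For λ=-2: eigenvector (2,3,6).
For λ=1: eigenvector (0,0,1).
General solution: K_1e^(4t)(1,1,2) + K_2e^(-2t)(2,3,6) + K_3e^(t)(0,0,1).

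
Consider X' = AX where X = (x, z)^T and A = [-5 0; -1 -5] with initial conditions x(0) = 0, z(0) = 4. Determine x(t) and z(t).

Coefficient matrix A = [[-5, 0], [-1, -5]].
Characteristic polynomial det(A - λI) = λ^2 + 10λ + 25 = 0.
Single eigenvalue λ = -5 with algebraic multiplicity 2.
Eigenvector v = (0,1); generalized eigenvector w with (A-λI)w=v is (-1,2).
General solution: e^(-5t)[C_1·v + C_2·(t·v + w)].
Applying x(0)=0, z(0)=4 gives C_1=4, C_2=0.

x(t) = 0, z(t) = 4e^(-5t)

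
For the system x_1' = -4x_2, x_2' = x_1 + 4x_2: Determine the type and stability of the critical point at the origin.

A = [[0,-4],[1,4]]; det(A-λI) = λ^2 - 4λ + 4.
repeated λ = 2 with a single eigenvector.

unstable improper node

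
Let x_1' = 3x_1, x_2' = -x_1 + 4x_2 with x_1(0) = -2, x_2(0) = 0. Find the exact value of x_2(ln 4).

384

A = [[3,0],[-1,4]]; eigenvalues λ = 3, 4.
Eigenvectors: (-1,-1) for λ=3, (0,1) for λ=4.
From the initial condition, c_1 = 2, c_2 = 2.
x_2(ln 4) = (2)(4^3)(-1) + (2)(4^4)(1) = 384.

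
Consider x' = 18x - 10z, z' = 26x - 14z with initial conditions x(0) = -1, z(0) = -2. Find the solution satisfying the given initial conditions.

x(t) = 2e^(2t)sin(2t) - e^(2t)cos(2t), z(t) = 3e^(2t)sin(2t) - 2e^(2t)cos(2t)

Coefficient matrix A = [[18, -10], [26, -14]].
Characteristic polynomial det(A - λI) = λ^2 - 4λ + 8 = 0.
Eigenvalues λ = 2 ± 2i (complex conjugate pair).
For λ=2+2i: an eigenvector is (2,3) - i(1,2) = (2 - i, 3 - 2i).
A real fundamental pair from Re and Im of e^((2+2i)t)v: X_1 = e^(2t)(cos(2t)·(2,3) + sin(2t)·(1,2)), X_2 = e^(2t)(sin(2t)·(2,3) - cos(2t)·(1,2)).
General solution: K_1X_1 + K_2X_2.
Applying x(0)=-1, z(0)=-2 gives K_1=0, K_2=1.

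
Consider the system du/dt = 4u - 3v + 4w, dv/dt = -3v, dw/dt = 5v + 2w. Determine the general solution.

Coefficient matrix A = [[4, -3, 4], [0, -3, 0], [0, 5, 2]].
det(A - λI) = 0 gives eigenvalues λ = 4, 2, -3.
For λ=4: eigenvector (1,0,0).
For λ=2: eigenvector (-2,0,1).
For λ=-3: eigenvector (-1,-1,1).
General solution: C_1e^(4t)(1,0,0) + C_2e^(2t)(-2,0,1) + C_3e^(-3t)(-1,-1,1).

u(t) = C_1e^(4t) - 2C_2e^(2t) - C_3e^(-3t), v(t) = -C_3e^(-3t), w(t) = C_2e^(2t) + C_3e^(-3t)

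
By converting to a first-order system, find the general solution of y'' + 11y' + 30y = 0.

Let x_1 = y, x_2 = y'. Then x_1' = x_2 and x_2' = -30x_1 - 11x_2.
A = [[0,1],[-30,-11]]; det(A-λI) = λ^2 + 11λ + 30.
Eigenvalues λ = -6, -5 with eigenvectors (1,-6), (1,-5).

y(t) = K_1e^(-6t) + K_2e^(-5t)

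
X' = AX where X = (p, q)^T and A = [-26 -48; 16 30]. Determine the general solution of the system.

p(t) = 2K_1e^(-2t) + 3K_2e^(6t), q(t) = -K_1e^(-2t) - 2K_2e^(6t)

Coefficient matrix A = [[-26, -48], [16, 30]].
Characteristic polynomial det(A - λI) = λ^2 - 4λ - 12 = 0.
Eigenvalues λ = -2, 6.
For λ=-2: (A-λI) row 1 is [-24, -48], so an eigenvector is (2, -1).
For λ=6: (A-λI) row 1 is [-32, -48], so an eigenvector is (3, -2).
General solution: K_1e^(-2t)(2,-1) + K_2e^(6t)(3,-2).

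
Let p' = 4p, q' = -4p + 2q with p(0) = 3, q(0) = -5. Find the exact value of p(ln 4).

768

A = [[4,0],[-4,2]]; eigenvalues λ = 4, 2.
Eigenvectors: (1,-2) for λ=4, (0,-1) for λ=2.
From the initial condition, c_1 = 3, c_2 = -1.
p(ln 4) = (3)(4^4)(1) + (-1)(4^2)(0) = 768.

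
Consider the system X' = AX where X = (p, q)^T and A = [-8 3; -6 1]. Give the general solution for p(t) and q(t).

p(t) = -K_1e^(-2t) + K_2e^(-5t), q(t) = -2K_1e^(-2t) + K_2e^(-5t)

Coefficient matrix A = [[-8, 3], [-6, 1]].
Characteristic polynomial det(A - λI) = λ^2 + 7λ + 10 = 0.
Eigenvalues λ = -2, -5.
For λ=-2: (A-λI) row 1 is [-6, 3], so an eigenvector is (-1, -2).
For λ=-5: (A-λI) row 1 is [-3, 3], so an eigenvector is (1, 1).
General solution: K_1e^(-2t)(-1,-2) + K_2e^(-5t)(1,1).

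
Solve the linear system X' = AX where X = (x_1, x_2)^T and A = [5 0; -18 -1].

x_1(t) = K_2e^(5t), x_2(t) = -K_1e^(-t) - 3K_2e^(5t)

Coefficient matrix A = [[5, 0], [-18, -1]].
Characteristic polynomial det(A - λI) = λ^2 - 4λ - 5 = 0.
Eigenvalues λ = -1, 5.
For λ=-1: (A-λI) row 1 is [6, 0], so an eigenvector is (0, -1).
For λ=5: (A-λI) row 2 is [-18, -6], so an eigenvector is (1, -3).
General solution: K_1e^(-t)(0,-1) + K_2e^(5t)(1,-3).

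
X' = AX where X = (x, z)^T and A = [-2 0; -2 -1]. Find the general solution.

Coefficient matrix A = [[-2, 0], [-2, -1]].
Characteristic polynomial det(A - λI) = λ^2 + 3λ + 2 = 0.
Eigenvalues λ = -1, -2.
For λ=-1: (A-λI) row 1 is [-1, 0], so an eigenvector is (0, -1).
For λ=-2: (A-λI) row 2 is [-2, 1], so an eigenvector is (1, 2).
General solution: c_1e^(-t)(0,-1) + c_2e^(-2t)(1,2).

x(t) = c_2e^(-2t), z(t) = -c_1e^(-t) + 2c_2e^(-2t)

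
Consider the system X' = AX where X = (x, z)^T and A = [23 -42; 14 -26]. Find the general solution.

x(t) = 3K_1e^(-5t) - 2K_2e^(2t), z(t) = 2K_1e^(-5t) - K_2e^(2t)

Coefficient matrix A = [[23, -42], [14, -26]].
Characteristic polynomial det(A - λI) = λ^2 + 3λ - 10 = 0.
Eigenvalues λ = -5, 2.
For λ=-5: (A-λI) row 1 is [28, -42], so an eigenvector is (3, 2).
For λ=2: (A-λI) row 1 is [21, -42], so an eigenvector is (-2, -1).
General solution: K_1e^(-5t)(3,2) + K_2e^(2t)(-2,-1).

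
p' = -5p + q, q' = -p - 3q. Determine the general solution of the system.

Coefficient matrix A = [[-5, 1], [-1, -3]].
Characteristic polynomial det(A - λI) = λ^2 + 8λ + 16 = 0.
Single eigenvalue λ = -4 with algebraic multiplicity 2.
Eigenvector v = (-1,-1); generalized eigenvector w with (A-λI)w=v is (3,2).
General solution: e^(-4t)[K_1·v + K_2·(t·v + w)].

p(t) = -K_1e^(-4t) - K_2te^(-4t) + 3K_2e^(-4t), q(t) = -K_1e^(-4t) - K_2te^(-4t) + 2K_2e^(-4t)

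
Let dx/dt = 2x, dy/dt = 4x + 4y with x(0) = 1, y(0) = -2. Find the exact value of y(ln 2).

A = [[2,0],[4,4]]; eigenvalues λ = 2, 4.
Eigenvectors: (-1,2) for λ=2, (0,1) for λ=4.
From the initial condition, c_1 = -1, c_2 = 0.
y(ln 2) = (-1)(2^2)(2) + (0)(2^4)(1) = -8.

-8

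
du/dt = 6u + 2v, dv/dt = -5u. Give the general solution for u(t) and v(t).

Coefficient matrix A = [[6, 2], [-5, 0]].
Characteristic polynomial det(A - λI) = λ^2 - 6λ + 10 = 0.
Eigenvalues λ = 3 ± i (complex conjugate pair).
For λ=3+i: an eigenvector is (1,-1) - i(1,-2) = (1 - i, -1 + 2i).
A real fundamental pair from Re and Im of e^((3+i)t)v: X_1 = e^(3t)(cos(t)·(1,-1) + sin(t)·(1,-2)), X_2 = e^(3t)(sin(t)·(1,-1) - cos(t)·(1,-2)).
General solution: c_1X_1 + c_2X_2.

u(t) = c_1e^(3t)sin(t) + c_1e^(3t)cos(t) + c_2e^(3t)sin(t) - c_2e^(3t)cos(t), v(t) = -2c_1e^(3t)sin(t) - c_1e^(3t)cos(t) - c_2e^(3t)sin(t) + 2c_2e^(3t)cos(t)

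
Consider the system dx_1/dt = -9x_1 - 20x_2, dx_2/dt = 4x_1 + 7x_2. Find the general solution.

Coefficient matrix A = [[-9, -20], [4, 7]].
Characteristic polynomial det(A - λI) = λ^2 + 2λ + 17 = 0.
Eigenvalues λ = -1 ± 4i (complex conjugate pair).
For λ=-1+4i: an eigenvector is (-1,0) - i(2,-1) = (-1 - 2i, 0 + i).
A real fundamental pair from Re and Im of e^((-1+4i)t)v: X_1 = e^(-t)(cos(4t)·(-1,0) + sin(4t)·(2,-1)), X_2 = e^(-t)(sin(4t)·(-1,0) - cos(4t)·(2,-1)).
General solution: K_1X_1 + K_2X_2.

x_1(t) = 2K_1e^(-t)sin(4t) - K_1e^(-t)cos(4t) - K_2e^(-t)sin(4t) - 2K_2e^(-t)cos(4t), x_2(t) = -K_1e^(-t)sin(4t) + K_2e^(-t)cos(4t)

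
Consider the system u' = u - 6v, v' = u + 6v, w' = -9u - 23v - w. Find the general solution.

Coefficient matrix A = [[1, -6, 0], [1, 6, 0], [-9, -23, -1]].
det(A - λI) = 0 gives eigenvalues λ = 4, 3, -1.
For λ=4: eigenvector (-2,1,-1).
For λ=3: eigenvector (3,-1,-1).
For λ=-1: eigenvector (0,0,1).
General solution: K_1e^(4t)(-2,1,-1) + K_2e^(3t)(3,-1,-1) + K_3e^(-t)(0,0,1).

u(t) = -2K_1e^(4t) + 3K_2e^(3t), v(t) = K_1e^(4t) - K_2e^(3t), w(t) = -K_1e^(4t) - K_2e^(3t) + K_3e^(-t)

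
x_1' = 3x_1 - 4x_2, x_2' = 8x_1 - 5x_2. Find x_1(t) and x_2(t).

x_1(t) = C_1e^(-t)sin(4t) - C_2e^(-t)cos(4t), x_2(t) = C_1e^(-t)sin(4t) - C_1e^(-t)cos(4t) - C_2e^(-t)sin(4t) - C_2e^(-t)cos(4t)

Coefficient matrix A = [[3, -4], [8, -5]].
Characteristic polynomial det(A - λI) = λ^2 + 2λ + 17 = 0.
Eigenvalues λ = -1 ± 4i (complex conjugate pair).
For λ=-1+4i: an eigenvector is (0,-1) - i(1,1) = (0 - i, -1 - i).
A real fundamental pair from Re and Im of e^((-1+4i)t)v: X_1 = e^(-t)(cos(4t)·(0,-1) + sin(4t)·(1,1)), X_2 = e^(-t)(sin(4t)·(0,-1) - cos(4t)·(1,1)).
General solution: C_1X_1 + C_2X_2.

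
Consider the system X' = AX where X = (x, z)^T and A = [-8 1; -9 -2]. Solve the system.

x(t) = K_1e^(-5t) + K_2te^(-5t), z(t) = 3K_1e^(-5t) + 3K_2te^(-5t) + K_2e^(-5t)

Coefficient matrix A = [[-8, 1], [-9, -2]].
Characteristic polynomial det(A - λI) = λ^2 + 10λ + 25 = 0.
Single eigenvalue λ = -5 with algebraic multiplicity 2.
Eigenvector v = (1,3); generalized eigenvector w with (A-λI)w=v is (0,1).
General solution: e^(-5t)[K_1·v + K_2·(t·v + w)].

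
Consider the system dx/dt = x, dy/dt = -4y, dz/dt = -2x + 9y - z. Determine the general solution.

x(t) = K_2e^(t), y(t) = K_1e^(-4t), z(t) = -3K_1e^(-4t) - K_2e^(t) + K_3e^(-t)

Coefficient matrix A = [[1, 0, 0], [0, -4, 0], [-2, 9, -1]].
det(A - λI) = 0 gives eigenvalues λ = -4, 1, -1.
For λ=-4: eigenvector (0,1,-3).
For λ=1: eigenvector (1,0,-1).
For λ=-1: eigenvector (0,0,1).
General solution: K_1e^(-4t)(0,1,-3) + K_2e^(t)(1,0,-1) + K_3e^(-t)(0,0,1).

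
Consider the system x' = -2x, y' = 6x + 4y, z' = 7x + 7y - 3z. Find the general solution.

Coefficient matrix A = [[-2, 0, 0], [6, 4, 0], [7, 7, -3]].
det(A - λI) = 0 gives eigenvalues λ = -2, -3, 4.
For λ=-2: eigenvector (1,-1,0).
For λ=-3: eigenvector (0,0,1).
For λ=4: eigenvector (0,1,1).
General solution: K_1e^(-2t)(1,-1,0) + K_2e^(-3t)(0,0,1) + K_3e^(4t)(0,1,1).

x(t) = K_1e^(-2t), y(t) = -K_1e^(-2t) + K_3e^(4t), z(t) = K_2e^(-3t) + K_3e^(4t)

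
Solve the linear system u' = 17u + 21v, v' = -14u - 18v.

u(t) = C_1e^(-4t) + 3C_2e^(3t), v(t) = -C_1e^(-4t) - 2C_2e^(3t)

Coefficient matrix A = [[17, 21], [-14, -18]].
Characteristic polynomial det(A - λI) = λ^2 + λ - 12 = 0.
Eigenvalues λ = -4, 3.
For λ=-4: (A-λI) row 1 is [21, 21], so an eigenvector is (1, -1).
For λ=3: (A-λI) row 1 is [14, 21], so an eigenvector is (3, -2).
General solution: C_1e^(-4t)(1,-1) + C_2e^(3t)(3,-2).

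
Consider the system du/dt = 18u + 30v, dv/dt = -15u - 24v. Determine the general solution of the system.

Coefficient matrix A = [[18, 30], [-15, -24]].
Characteristic polynomial det(A - λI) = λ^2 + 6λ + 18 = 0.
Eigenvalues λ = -3 ± 3i (complex conjugate pair).
For λ=-3+3i: an eigenvector is (1,-1) - i(-3,2) = (1 + 3i, -1 - 2i).
A real fundamental pair from Re and Im of e^((-3+3i)t)v: X_1 = e^(-3t)(cos(3t)·(1,-1) + sin(3t)·(-3,2)), X_2 = e^(-3t)(sin(3t)·(1,-1) - cos(3t)·(-3,2)).
General solution: K_1X_1 + K_2X_2.

u(t) = -3K_1e^(-3t)sin(3t) + K_1e^(-3t)cos(3t) + K_2e^(-3t)sin(3t) + 3K_2e^(-3t)cos(3t), v(t) = 2K_1e^(-3t)sin(3t) - K_1e^(-3t)cos(3t) - K_2e^(-3t)sin(3t) - 2K_2e^(-3t)cos(3t)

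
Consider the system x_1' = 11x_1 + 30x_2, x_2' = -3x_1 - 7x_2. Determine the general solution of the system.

x_1(t) = C_1e^(2t)sin(3t) - 3C_1e^(2t)cos(3t) - 3C_2e^(2t)sin(3t) - C_2e^(2t)cos(3t), x_2(t) = C_1e^(2t)cos(3t) + C_2e^(2t)sin(3t)

Coefficient matrix A = [[11, 30], [-3, -7]].
Characteristic polynomial det(A - λI) = λ^2 - 4λ + 13 = 0.
Eigenvalues λ = 2 ± 3i (complex conjugate pair).
For λ=2+3i: an eigenvector is (-3,1) - i(1,0) = (-3 - i, 1).
A real fundamental pair from Re and Im of e^((2+3i)t)v: X_1 = e^(2t)(cos(3t)·(-3,1) + sin(3t)·(1,0)), X_2 = e^(2t)(sin(3t)·(-3,1) - cos(3t)·(1,0)).
General solution: C_1X_1 + C_2X_2.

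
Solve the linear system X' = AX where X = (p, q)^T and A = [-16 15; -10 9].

Coefficient matrix A = [[-16, 15], [-10, 9]].
Characteristic polynomial det(A - λI) = λ^2 + 7λ + 6 = 0.
Eigenvalues λ = -6, -1.
For λ=-6: (A-λI) row 1 is [-10, 15], so an eigenvector is (3, 2).
For λ=-1: (A-λI) row 1 is [-15, 15], so an eigenvector is (1, 1).
General solution: K_1e^(-6t)(3,2) + K_2e^(-t)(1,1).

p(t) = 3K_1e^(-6t) + K_2e^(-t), q(t) = 2K_1e^(-6t) + K_2e^(-t)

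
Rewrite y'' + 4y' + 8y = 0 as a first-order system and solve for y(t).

Let x_1 = y, x_2 = y'. Then x_1' = x_2 and x_2' = -8x_1 - 4x_2.
A = [[0,1],[-8,-4]]; det(A-λI) = λ^2 + 4λ + 8.
Eigenvalues λ = -2 ± 2i.

y(t) = c_1e^(-2t)cos(2t) + c_2e^(-2t)sin(2t)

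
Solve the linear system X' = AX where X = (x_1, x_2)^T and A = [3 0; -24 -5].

Coefficient matrix A = [[3, 0], [-24, -5]].
Characteristic polynomial det(A - λI) = λ^2 + 2λ - 15 = 0.
Eigenvalues λ = -5, 3.
For λ=-5: (A-λI) row 1 is [8, 0], so an eigenvector is (0, 1).
For λ=3: (A-λI) row 2 is [-24, -8], so an eigenvector is (-1, 3).
General solution: c_1e^(-5t)(0,1) + c_2e^(3t)(-1,3).

x_1(t) = -c_2e^(3t), x_2(t) = c_1e^(-5t) + 3c_2e^(3t)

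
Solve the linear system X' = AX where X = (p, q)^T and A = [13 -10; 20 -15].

p(t) = -2K_1e^(-t)sin(2t) - K_1e^(-t)cos(2t) - K_2e^(-t)sin(2t) + 2K_2e^(-t)cos(2t), q(t) = -3K_1e^(-t)sin(2t) - K_1e^(-t)cos(2t) - K_2e^(-t)sin(2t) + 3K_2e^(-t)cos(2t)

Coefficient matrix A = [[13, -10], [20, -15]].
Characteristic polynomial det(A - λI) = λ^2 + 2λ + 5 = 0.
Eigenvalues λ = -1 ± 2i (complex conjugate pair).
For λ=-1+2i: an eigenvector is (-1,-1) - i(-2,-3) = (-1 + 2i, -1 + 3i).
A real fundamental pair from Re and Im of e^((-1+2i)t)v: X_1 = e^(-t)(cos(2t)·(-1,-1) + sin(2t)·(-2,-3)), X_2 = e^(-t)(sin(2t)·(-1,-1) - cos(2t)·(-2,-3)).
General solution: K_1X_1 + K_2X_2.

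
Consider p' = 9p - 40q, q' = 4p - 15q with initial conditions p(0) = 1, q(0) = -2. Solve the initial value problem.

Coefficient matrix A = [[9, -40], [4, -15]].
Characteristic polynomial det(A - λI) = λ^2 + 6λ + 25 = 0.
Eigenvalues λ = -3 ± 4i (complex conjugate pair).
For λ=-3+4i: an eigenvector is (3,1) - i(-1,0) = (3 + i, 1).
A real fundamental pair from Re and Im of e^((-3+4i)t)v: X_1 = e^(-3t)(cos(4t)·(3,1) + sin(4t)·(-1,0)), X_2 = e^(-3t)(sin(4t)·(3,1) - cos(4t)·(-1,0)).
General solution: K_1X_1 + K_2X_2.
Applying p(0)=1, q(0)=-2 gives K_1=-2, K_2=7.

p(t) = 23e^(-3t)sin(4t) + e^(-3t)cos(4t), q(t) = 7e^(-3t)sin(4t) - 2e^(-3t)cos(4t)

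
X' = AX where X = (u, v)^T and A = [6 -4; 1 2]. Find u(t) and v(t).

u(t) = 2c_1e^(4t) + 2c_2te^(4t) + 3c_2e^(4t), v(t) = c_1e^(4t) + c_2te^(4t) + c_2e^(4t)

Coefficient matrix A = [[6, -4], [1, 2]].
Characteristic polynomial det(A - λI) = λ^2 - 8λ + 16 = 0.
Single eigenvalue λ = 4 with algebraic multiplicity 2.
Eigenvector v = (2,1); generalized eigenvector w with (A-λI)w=v is (3,1).
General solution: e^(4t)[c_1·v + c_2·(t·v + w)].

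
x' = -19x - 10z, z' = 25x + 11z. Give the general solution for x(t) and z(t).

x(t) = K_1e^(-4t)sin(5t) + K_1e^(-4t)cos(5t) + K_2e^(-4t)sin(5t) - K_2e^(-4t)cos(5t), z(t) = -K_1e^(-4t)sin(5t) - 2K_1e^(-4t)cos(5t) - 2K_2e^(-4t)sin(5t) + K_2e^(-4t)cos(5t)

Coefficient matrix A = [[-19, -10], [25, 11]].
Characteristic polynomial det(A - λI) = λ^2 + 8λ + 41 = 0.
Eigenvalues λ = -4 ± 5i (complex conjugate pair).
For λ=-4+5i: an eigenvector is (1,-2) - i(1,-1) = (1 - i, -2 + i).
A real fundamental pair from Re and Im of e^((-4+5i)t)v: X_1 = e^(-4t)(cos(5t)·(1,-2) + sin(5t)·(1,-1)), X_2 = e^(-4t)(sin(5t)·(1,-2) - cos(5t)·(1,-1)).
General solution: K_1X_1 + K_2X_2.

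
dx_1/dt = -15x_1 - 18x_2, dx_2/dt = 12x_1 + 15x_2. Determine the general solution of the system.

x_1(t) = -3K_1e^(-3t) + K_2e^(3t), x_2(t) = 2K_1e^(-3t) - K_2e^(3t)

Coefficient matrix A = [[-15, -18], [12, 15]].
Characteristic polynomial det(A - λI) = λ^2 - 9 = 0.
Eigenvalues λ = -3, 3.
For λ=-3: (A-λI) row 1 is [-12, -18], so an eigenvector is (-3, 2).
For λ=3: (A-λI) row 1 is [-18, -18], so an eigenvector is (1, -1).
General solution: K_1e^(-3t)(-3,2) + K_2e^(3t)(1,-1).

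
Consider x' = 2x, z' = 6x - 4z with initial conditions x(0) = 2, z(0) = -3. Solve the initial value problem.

x(t) = 2e^(2t), z(t) = 2e^(2t) - 5e^(-4t)

Coefficient matrix A = [[2, 0], [6, -4]].
Characteristic polynomial det(A - λI) = λ^2 + 2λ - 8 = 0.
Eigenvalues λ = -4, 2.
For λ=-4: (A-λI) row 1 is [6, 0], so an eigenvector is (0, -1).
For λ=2: (A-λI) row 2 is [6, -6], so an eigenvector is (1, 1).
General solution: c_1e^(-4t)(0,-1) + c_2e^(2t)(1,1).
Applying x(0)=2, z(0)=-3 gives c_1=5, c_2=2.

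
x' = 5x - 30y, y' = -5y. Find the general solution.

Coefficient matrix A = [[5, -30], [0, -5]].
Characteristic polynomial det(A - λI) = λ^2 - 25 = 0.
Eigenvalues λ = -5, 5.
For λ=-5: (A-λI) row 1 is [10, -30], so an eigenvector is (-3, -1).
For λ=5: (A-λI) row 1 is [0, -30], so an eigenvector is (1, 0).
General solution: K_1e^(-5t)(-3,-1) + K_2e^(5t)(1,0).

x(t) = -3K_1e^(-5t) + K_2e^(5t), y(t) = -K_1e^(-5t)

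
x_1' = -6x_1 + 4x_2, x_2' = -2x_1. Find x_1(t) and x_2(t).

Coefficient matrix A = [[-6, 4], [-2, 0]].
Characteristic polynomial det(A - λI) = λ^2 + 6λ + 8 = 0.
Eigenvalues λ = -4, -2.
For λ=-4: (A-λI) row 1 is [-2, 4], so an eigenvector is (2, 1).
For λ=-2: (A-λI) row 1 is [-4, 4], so an eigenvector is (-1, -1).
General solution: K_1e^(-4t)(2,1) + K_2e^(-2t)(-1,-1).

x_1(t) = 2K_1e^(-4t) - K_2e^(-2t), x_2(t) = K_1e^(-4t) - K_2e^(-2t)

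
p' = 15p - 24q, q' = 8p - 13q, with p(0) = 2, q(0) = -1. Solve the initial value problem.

Coefficient matrix A = [[15, -24], [8, -13]].
Characteristic polynomial det(A - λI) = λ^2 - 2λ - 3 = 0.
Eigenvalues λ = -1, 3.
For λ=-1: (A-λI) row 1 is [16, -24], so an eigenvector is (-3, -2).
For λ=3: (A-λI) row 1 is [12, -24], so an eigenvector is (2, 1).
General solution: K_1e^(-t)(-3,-2) + K_2e^(3t)(2,1).
Applying p(0)=2, q(0)=-1 gives K_1=4, K_2=7.

p(t) = 14e^(3t) - 12e^(-t), q(t) = 7e^(3t) - 8e^(-t)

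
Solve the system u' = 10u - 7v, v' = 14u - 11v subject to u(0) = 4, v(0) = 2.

u(t) = 6e^(3t) - 2e^(-4t), v(t) = 6e^(3t) - 4e^(-4t)

Coefficient matrix A = [[10, -7], [14, -11]].
Characteristic polynomial det(A - λI) = λ^2 + λ - 12 = 0.
Eigenvalues λ = -4, 3.
For λ=-4: (A-λI) row 1 is [14, -7], so an eigenvector is (-1, -2).
For λ=3: (A-λI) row 1 is [7, -7], so an eigenvector is (-1, -1).
General solution: C_1e^(-4t)(-1,-2) + C_2e^(3t)(-1,-1).
Applying u(0)=4, v(0)=2 gives C_1=2, C_2=-6.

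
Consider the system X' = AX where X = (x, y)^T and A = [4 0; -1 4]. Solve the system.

Coefficient matrix A = [[4, 0], [-1, 4]].
Characteristic polynomial det(A - λI) = λ^2 - 8λ + 16 = 0.
Single eigenvalue λ = 4 with algebraic multiplicity 2.
Eigenvector v = (0,1); generalized eigenvector w with (A-λI)w=v is (-1,-2).
General solution: e^(4t)[C_1·v + C_2·(t·v + w)].

x(t) = -C_2e^(4t), y(t) = C_1e^(4t) + C_2te^(4t) - 2C_2e^(4t)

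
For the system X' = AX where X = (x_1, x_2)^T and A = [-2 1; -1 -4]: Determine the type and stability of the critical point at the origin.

stable improper node

A = [[-2,1],[-1,-4]]; det(A-λI) = λ^2 + 6λ + 9.
repeated λ = -3 with a single eigenvector.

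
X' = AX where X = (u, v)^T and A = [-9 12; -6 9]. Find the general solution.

Coefficient matrix A = [[-9, 12], [-6, 9]].
Characteristic polynomial det(A - λI) = λ^2 - 9 = 0.
Eigenvalues λ = -3, 3.
For λ=-3: (A-λI) row 1 is [-6, 12], so an eigenvector is (-2, -1).
For λ=3: (A-λI) row 1 is [-12, 12], so an eigenvector is (-1, -1).
General solution: c_1e^(-3t)(-2,-1) + c_2e^(3t)(-1,-1).

u(t) = -2c_1e^(-3t) - c_2e^(3t), v(t) = -c_1e^(-3t) - c_2e^(3t)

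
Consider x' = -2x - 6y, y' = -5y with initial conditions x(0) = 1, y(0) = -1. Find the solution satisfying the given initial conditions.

Coefficient matrix A = [[-2, -6], [0, -5]].
Characteristic polynomial det(A - λI) = λ^2 + 7λ + 10 = 0.
Eigenvalues λ = -2, -5.
For λ=-2: (A-λI) row 1 is [0, -6], so an eigenvector is (-1, 0).
For λ=-5: (A-λI) row 1 is [3, -6], so an eigenvector is (2, 1).
General solution: C_1e^(-2t)(-1,0) + C_2e^(-5t)(2,1).
Applying x(0)=1, y(0)=-1 gives C_1=-3, C_2=-1.

x(t) = 3e^(-2t) - 2e^(-5t), y(t) = -e^(-5t)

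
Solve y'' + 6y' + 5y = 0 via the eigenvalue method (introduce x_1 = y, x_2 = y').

Let x_1 = y, x_2 = y'. Then x_1' = x_2 and x_2' = -5x_1 - 6x_2.
A = [[0,1],[-5,-6]]; det(A-λI) = λ^2 + 6λ + 5.
Eigenvalues λ = -5, -1 with eigenvectors (1,-5), (1,-1).

y(t) = C_1e^(-5t) + C_2e^(-t)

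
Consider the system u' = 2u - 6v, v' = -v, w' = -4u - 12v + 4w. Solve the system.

u(t) = 2K_1e^(-t) + K_2e^(2t), v(t) = K_1e^(-t), w(t) = 4K_1e^(-t) + 2K_2e^(2t) + K_3e^(4t)

Coefficient matrix A = [[2, -6, 0], [0, -1, 0], [-4, -12, 4]].
det(A - λI) = 0 gives eigenvalues λ = -1, 2, 4.
For λ=-1: eigenvector (2,1,4).
For λ=2: eigenvector (1,0,2).
For λ=4: eigenvector (0,0,1).
General solution: K_1e^(-t)(2,1,4) + K_2e^(2t)(1,0,2) + K_3e^(4t)(0,0,1).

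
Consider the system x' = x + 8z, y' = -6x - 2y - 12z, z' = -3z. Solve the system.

Coefficient matrix A = [[1, 0, 8], [-6, -2, -12], [0, 0, -3]].
det(A - λI) = 0 gives eigenvalues λ = 1, -2, -3.
For λ=1: eigenvector (1,-2,0).
For λ=-2: eigenvector (0,1,0).
For λ=-3: eigenvector (-2,0,1).
General solution: c_1e^(t)(1,-2,0) + c_2e^(-2t)(0,1,0) + c_3e^(-3t)(-2,0,1).

x(t) = c_1e^(t) - 2c_3e^(-3t), y(t) = -2c_1e^(t) + c_2e^(-2t), z(t) = c_3e^(-3t)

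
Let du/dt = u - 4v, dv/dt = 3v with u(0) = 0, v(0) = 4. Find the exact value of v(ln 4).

256

A = [[1,-4],[0,3]]; eigenvalues λ = 1, 3.
Eigenvectors: (1,0) for λ=1, (-2,1) for λ=3.
From the initial condition, c_1 = 8, c_2 = 4.
v(ln 4) = (8)(4^1)(0) + (4)(4^3)(1) = 256.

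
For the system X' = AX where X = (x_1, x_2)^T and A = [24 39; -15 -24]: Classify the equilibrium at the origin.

center

A = [[24,39],[-15,-24]]; det(A-λI) = λ^2 + 9.
λ = 0 ± 3i: zero real part.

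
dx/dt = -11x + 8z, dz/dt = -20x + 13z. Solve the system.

Coefficient matrix A = [[-11, 8], [-20, 13]].
Characteristic polynomial det(A - λI) = λ^2 - 2λ + 17 = 0.
Eigenvalues λ = 1 ± 4i (complex conjugate pair).
For λ=1+4i: an eigenvector is (-1,-2) - i(-1,-1) = (-1 + i, -2 + i).
A real fundamental pair from Re and Im of e^((1+4i)t)v: X_1 = e^(t)(cos(4t)·(-1,-2) + sin(4t)·(-1,-1)), X_2 = e^(t)(sin(4t)·(-1,-2) - cos(4t)·(-1,-1)).
General solution: c_1X_1 + c_2X_2.

x(t) = -c_1e^(t)sin(4t) - c_1e^(t)cos(4t) - c_2e^(t)sin(4t) + c_2e^(t)cos(4t), z(t) = -c_1e^(t)sin(4t) - 2c_1e^(t)cos(4t) - 2c_2e^(t)sin(4t) + c_2e^(t)cos(4t)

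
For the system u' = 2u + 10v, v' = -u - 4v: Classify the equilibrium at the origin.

stable spiral

A = [[2,10],[-1,-4]]; det(A-λI) = λ^2 + 2λ + 2.
λ = -1 ± i: negative real part.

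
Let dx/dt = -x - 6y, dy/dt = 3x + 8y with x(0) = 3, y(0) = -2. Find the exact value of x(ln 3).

A = [[-1,-6],[3,8]]; eigenvalues λ = 2, 5.
Eigenvectors: (-2,1) for λ=2, (-1,1) for λ=5.
From the initial condition, c_1 = -1, c_2 = -1.
x(ln 3) = (-1)(3^2)(-2) + (-1)(3^5)(-1) = 261.

261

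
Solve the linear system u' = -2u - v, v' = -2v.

Coefficient matrix A = [[-2, -1], [0, -2]].
Characteristic polynomial det(A - λI) = λ^2 + 4λ + 4 = 0.
Single eigenvalue λ = -2 with algebraic multiplicity 2.
Eigenvector v = (-1,0); generalized eigenvector w with (A-λI)w=v is (-2,1).
General solution: e^(-2t)[C_1·v + C_2·(t·v + w)].

u(t) = -C_1e^(-2t) - C_2te^(-2t) - 2C_2e^(-2t), v(t) = C_2e^(-2t)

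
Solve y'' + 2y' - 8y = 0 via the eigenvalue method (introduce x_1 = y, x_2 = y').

y(t) = c_1e^(-4t) + c_2e^(2t)

Let x_1 = y, x_2 = y'. Then x_1' = x_2 and x_2' = 8x_1 - 2x_2.
A = [[0,1],[8,-2]]; det(A-λI) = λ^2 + 2λ - 8.
Eigenvalues λ = -4, 2 with eigenvectors (1,-4), (1,2).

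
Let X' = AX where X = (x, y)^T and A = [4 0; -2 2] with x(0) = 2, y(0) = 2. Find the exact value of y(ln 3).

A = [[4,0],[-2,2]]; eigenvalues λ = 4, 2.
Eigenvectors: (1,-1) for λ=4, (0,-1) for λ=2.
From the initial condition, c_1 = 2, c_2 = -4.
y(ln 3) = (2)(3^4)(-1) + (-4)(3^2)(-1) = -126.

-126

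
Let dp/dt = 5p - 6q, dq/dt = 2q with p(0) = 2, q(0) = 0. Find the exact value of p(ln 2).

64

A = [[5,-6],[0,2]]; eigenvalues λ = 5, 2.
Eigenvectors: (-1,0) for λ=5, (-2,-1) for λ=2.
From the initial condition, c_1 = -2, c_2 = 0.
p(ln 2) = (-2)(2^5)(-1) + (0)(2^2)(-2) = 64.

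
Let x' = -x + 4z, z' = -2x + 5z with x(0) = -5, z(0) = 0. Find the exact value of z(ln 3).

120

A = [[-1,4],[-2,5]]; eigenvalues λ = 1, 3.
Eigenvectors: (2,1) for λ=1, (1,1) for λ=3.
From the initial condition, c_1 = -5, c_2 = 5.
z(ln 3) = (-5)(3^1)(1) + (5)(3^3)(1) = 120.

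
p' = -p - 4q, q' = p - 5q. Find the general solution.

p(t) = -2K_1e^(-3t) - 2K_2te^(-3t) + K_2e^(-3t), q(t) = -K_1e^(-3t) - K_2te^(-3t) + K_2e^(-3t)

Coefficient matrix A = [[-1, -4], [1, -5]].
Characteristic polynomial det(A - λI) = λ^2 + 6λ + 9 = 0.
Single eigenvalue λ = -3 with algebraic multiplicity 2.
Eigenvector v = (-2,-1); generalized eigenvector w with (A-λI)w=v is (1,1).
General solution: e^(-3t)[K_1·v + K_2·(t·v + w)].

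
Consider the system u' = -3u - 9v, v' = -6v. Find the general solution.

u(t) = C_1e^(-3t) + 3C_2e^(-6t), v(t) = C_2e^(-6t)

Coefficient matrix A = [[-3, -9], [0, -6]].
Characteristic polynomial det(A - λI) = λ^2 + 9λ + 18 = 0.
Eigenvalues λ = -3, -6.
For λ=-3: (A-λI) row 1 is [0, -9], so an eigenvector is (1, 0).
For λ=-6: (A-λI) row 1 is [3, -9], so an eigenvector is (3, 1).
General solution: C_1e^(-3t)(1,0) + C_2e^(-6t)(3,1).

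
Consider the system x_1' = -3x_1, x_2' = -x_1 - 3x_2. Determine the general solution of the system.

Coefficient matrix A = [[-3, 0], [-1, -3]].
Characteristic polynomial det(A - λI) = λ^2 + 6λ + 9 = 0.
Single eigenvalue λ = -3 with algebraic multiplicity 2.
Eigenvector v = (0,-1); generalized eigenvector w with (A-λI)w=v is (1,0).
General solution: e^(-3t)[C_1·v + C_2·(t·v + w)].

x_1(t) = C_2e^(-3t), x_2(t) = -C_1e^(-3t) - C_2te^(-3t)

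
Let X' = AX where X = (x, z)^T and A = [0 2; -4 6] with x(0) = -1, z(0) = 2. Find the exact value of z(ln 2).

80

A = [[0,2],[-4,6]]; eigenvalues λ = 2, 4.
Eigenvectors: (-1,-1) for λ=2, (-1,-2) for λ=4.
From the initial condition, c_1 = 4, c_2 = -3.
z(ln 2) = (4)(2^2)(-1) + (-3)(2^4)(-2) = 80.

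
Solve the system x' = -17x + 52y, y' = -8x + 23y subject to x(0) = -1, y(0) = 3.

x(t) = 44e^(3t)sin(4t) - e^(3t)cos(4t), y(t) = 17e^(3t)sin(4t) + 3e^(3t)cos(4t)

Coefficient matrix A = [[-17, 52], [-8, 23]].
Characteristic polynomial det(A - λI) = λ^2 - 6λ + 25 = 0.
Eigenvalues λ = 3 ± 4i (complex conjugate pair).
For λ=3+4i: an eigenvector is (-3,-1) - i(2,1) = (-3 - 2i, -1 - i).
A real fundamental pair from Re and Im of e^((3+4i)t)v: X_1 = e^(3t)(cos(4t)·(-3,-1) + sin(4t)·(2,1)), X_2 = e^(3t)(sin(4t)·(-3,-1) - cos(4t)·(2,1)).
General solution: C_1X_1 + C_2X_2.
Applying x(0)=-1, y(0)=3 gives C_1=7, C_2=-10.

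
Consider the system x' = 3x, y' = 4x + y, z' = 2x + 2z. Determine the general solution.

x(t) = c_1e^(3t), y(t) = 2c_1e^(3t) + c_2e^(t), z(t) = 2c_1e^(3t) + c_3e^(2t)

Coefficient matrix A = [[3, 0, 0], [4, 1, 0], [2, 0, 2]].
det(A - λI) = 0 gives eigenvalues λ = 3, 1, 2.
For λ=3: eigenvector (1,2,2).
For λ=1: eigenvector (0,1,0).
For λ=2: eigenvector (0,0,1).
General solution: c_1e^(3t)(1,2,2) + c_2e^(t)(0,1,0) + c_3e^(2t)(0,0,1).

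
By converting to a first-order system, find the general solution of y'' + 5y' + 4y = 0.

Let x_1 = y, x_2 = y'. Then x_1' = x_2 and x_2' = -4x_1 - 5x_2.
A = [[0,1],[-4,-5]]; det(A-λI) = λ^2 + 5λ + 4.
Eigenvalues λ = -1, -4 with eigenvectors (1,-1), (1,-4).

y(t) = K_1e^(-t) + K_2e^(-4t)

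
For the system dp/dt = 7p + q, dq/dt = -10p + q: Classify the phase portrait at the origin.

unstable spiral

A = [[7,1],[-10,1]]; det(A-λI) = λ^2 - 8λ + 17.
λ = 4 ± i: positive real part.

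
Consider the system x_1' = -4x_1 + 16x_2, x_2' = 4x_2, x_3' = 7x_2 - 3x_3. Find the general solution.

x_1(t) = C_1e^(-4t) + 2C_3e^(4t), x_2(t) = C_3e^(4t), x_3(t) = -C_2e^(-3t) + C_3e^(4t)

Coefficient matrix A = [[-4, 16, 0], [0, 4, 0], [0, 7, -3]].
det(A - λI) = 0 gives eigenvalues λ = -4, -3, 4.
For λ=-4: eigenvector (1,0,0).
For λ=-3: eigenvector (0,0,-1).
For λ=4: eigenvector (2,1,1).
General solution: C_1e^(-4t)(1,0,0) + C_2e^(-3t)(0,0,-1) + C_3e^(4t)(2,1,1).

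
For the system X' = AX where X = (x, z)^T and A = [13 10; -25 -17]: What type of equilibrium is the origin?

A = [[13,10],[-25,-17]]; det(A-λI) = λ^2 + 4λ + 29.
λ = -2 ± 5i: negative real part.

stable spiral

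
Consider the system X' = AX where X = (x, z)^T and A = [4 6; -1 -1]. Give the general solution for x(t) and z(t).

Coefficient matrix A = [[4, 6], [-1, -1]].
Characteristic polynomial det(A - λI) = λ^2 - 3λ + 2 = 0.
Eigenvalues λ = 1, 2.
For λ=1: (A-λI) row 1 is [3, 6], so an eigenvector is (2, -1).
For λ=2: (A-λI) row 1 is [2, 6], so an eigenvector is (-3, 1).
General solution: c_1e^(t)(2,-1) + c_2e^(2t)(-3,1).

x(t) = 2c_1e^(t) - 3c_2e^(2t), z(t) = -c_1e^(t) + c_2e^(2t)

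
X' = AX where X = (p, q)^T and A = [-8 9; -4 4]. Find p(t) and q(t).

p(t) = 3C_1e^(-2t) + 3C_2te^(-2t) + C_2e^(-2t), q(t) = 2C_1e^(-2t) + 2C_2te^(-2t) + C_2e^(-2t)

Coefficient matrix A = [[-8, 9], [-4, 4]].
Characteristic polynomial det(A - λI) = λ^2 + 4λ + 4 = 0.
Single eigenvalue λ = -2 with algebraic multiplicity 2.
Eigenvector v = (3,2); generalized eigenvector w with (A-λI)w=v is (1,1).
General solution: e^(-2t)[C_1·v + C_2·(t·v + w)].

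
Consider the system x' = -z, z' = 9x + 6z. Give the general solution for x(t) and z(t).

x(t) = -c_1e^(3t) - c_2te^(3t) + c_2e^(3t), z(t) = 3c_1e^(3t) + 3c_2te^(3t) - 2c_2e^(3t)

Coefficient matrix A = [[0, -1], [9, 6]].
Characteristic polynomial det(A - λI) = λ^2 - 6λ + 9 = 0.
Single eigenvalue λ = 3 with algebraic multiplicity 2.
Eigenvector v = (-1,3); generalized eigenvector w with (A-λI)w=v is (1,-2).
General solution: e^(3t)[c_1·v + c_2·(t·v + w)].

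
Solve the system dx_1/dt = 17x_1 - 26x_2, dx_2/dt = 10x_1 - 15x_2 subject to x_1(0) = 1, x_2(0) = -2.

x_1(t) = 34e^(t)sin(2t) + e^(t)cos(2t), x_2(t) = 21e^(t)sin(2t) - 2e^(t)cos(2t)

Coefficient matrix A = [[17, -26], [10, -15]].
Characteristic polynomial det(A - λI) = λ^2 - 2λ + 5 = 0.
Eigenvalues λ = 1 ± 2i (complex conjugate pair).
For λ=1+2i: an eigenvector is (-2,-1) - i(-3,-2) = (-2 + 3i, -1 + 2i).
A real fundamental pair from Re and Im of e^((1+2i)t)v: X_1 = e^(t)(cos(2t)·(-2,-1) + sin(2t)·(-3,-2)), X_2 = e^(t)(sin(2t)·(-2,-1) - cos(2t)·(-3,-2)).
General solution: C_1X_1 + C_2X_2.
Applying x_1(0)=1, x_2(0)=-2 gives C_1=-8, C_2=-5.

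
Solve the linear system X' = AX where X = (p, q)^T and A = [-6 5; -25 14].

Coefficient matrix A = [[-6, 5], [-25, 14]].
Characteristic polynomial det(A - λI) = λ^2 - 8λ + 41 = 0.
Eigenvalues λ = 4 ± 5i (complex conjugate pair).
For λ=4+5i: an eigenvector is (1,2) - i(0,-1) = (1, 2 + i).
A real fundamental pair from Re and Im of e^((4+5i)t)v: X_1 = e^(4t)(cos(5t)·(1,2) + sin(5t)·(0,-1)), X_2 = e^(4t)(sin(5t)·(1,2) - cos(5t)·(0,-1)).
General solution: K_1X_1 + K_2X_2.

p(t) = K_1e^(4t)cos(5t) + K_2e^(4t)sin(5t), q(t) = -K_1e^(4t)sin(5t) + 2K_1e^(4t)cos(5t) + 2K_2e^(4t)sin(5t) + K_2e^(4t)cos(5t)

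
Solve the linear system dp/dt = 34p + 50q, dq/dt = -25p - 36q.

p(t) = -3C_1e^(-t)sin(5t) + C_1e^(-t)cos(5t) + C_2e^(-t)sin(5t) + 3C_2e^(-t)cos(5t), q(t) = 2C_1e^(-t)sin(5t) - C_1e^(-t)cos(5t) - C_2e^(-t)sin(5t) - 2C_2e^(-t)cos(5t)

Coefficient matrix A = [[34, 50], [-25, -36]].
Characteristic polynomial det(A - λI) = λ^2 + 2λ + 26 = 0.
Eigenvalues λ = -1 ± 5i (complex conjugate pair).
For λ=-1+5i: an eigenvector is (1,-1) - i(-3,2) = (1 + 3i, -1 - 2i).
A real fundamental pair from Re and Im of e^((-1+5i)t)v: X_1 = e^(-t)(cos(5t)·(1,-1) + sin(5t)·(-3,2)), X_2 = e^(-t)(sin(5t)·(1,-1) - cos(5t)·(-3,2)).
General solution: C_1X_1 + C_2X_2.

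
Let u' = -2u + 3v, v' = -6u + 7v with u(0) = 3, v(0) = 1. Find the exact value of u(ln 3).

A = [[-2,3],[-6,7]]; eigenvalues λ = 4, 1.
Eigenvectors: (-1,-2) for λ=4, (1,1) for λ=1.
From the initial condition, c_1 = 2, c_2 = 5.
u(ln 3) = (2)(3^4)(-1) + (5)(3^1)(1) = -147.

-147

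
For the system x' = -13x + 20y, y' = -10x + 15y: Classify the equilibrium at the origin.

unstable spiral

A = [[-13,20],[-10,15]]; det(A-λI) = λ^2 - 2λ + 5.
λ = 1 ± 2i: positive real part.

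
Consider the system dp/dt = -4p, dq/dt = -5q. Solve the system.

p(t) = K_2e^(-4t), q(t) = -K_1e^(-5t)

Coefficient matrix A = [[-4, 0], [0, -5]].
Characteristic polynomial det(A - λI) = λ^2 + 9λ + 20 = 0.
Eigenvalues λ = -5, -4.
For λ=-5: (A-λI) row 1 is [1, 0], so an eigenvector is (0, -1).
For λ=-4: (A-λI) row 2 is [0, -1], so an eigenvector is (1, 0).
General solution: K_1e^(-5t)(0,-1) + K_2e^(-4t)(1,0).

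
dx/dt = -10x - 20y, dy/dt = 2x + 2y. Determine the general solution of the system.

x(t) = K_1e^(-4t)sin(2t) + 3K_1e^(-4t)cos(2t) + 3K_2e^(-4t)sin(2t) - K_2e^(-4t)cos(2t), y(t) = -K_1e^(-4t)cos(2t) - K_2e^(-4t)sin(2t)

Coefficient matrix A = [[-10, -20], [2, 2]].
Characteristic polynomial det(A - λI) = λ^2 + 8λ + 20 = 0.
Eigenvalues λ = -4 ± 2i (complex conjugate pair).
For λ=-4+2i: an eigenvector is (3,-1) - i(1,0) = (3 - i, -1).
A real fundamental pair from Re and Im of e^((-4+2i)t)v: X_1 = e^(-4t)(cos(2t)·(3,-1) + sin(2t)·(1,0)), X_2 = e^(-4t)(sin(2t)·(3,-1) - cos(2t)·(1,0)).
General solution: K_1X_1 + K_2X_2.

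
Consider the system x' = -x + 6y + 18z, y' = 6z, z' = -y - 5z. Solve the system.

x(t) = -3C_1e^(-3t) + C_3e^(-t), y(t) = -2C_1e^(-3t) + 3C_2e^(-2t), z(t) = C_1e^(-3t) - C_2e^(-2t)

Coefficient matrix A = [[-1, 6, 18], [0, 0, 6], [0, -1, -5]].
det(A - λI) = 0 gives eigenvalues λ = -3, -2, -1.
For λ=-3: eigenvector (-3,-2,1).
For λ=-2: eigenvector (0,3,-1).
For λ=-1: eigenvector (1,0,0).
General solution: C_1e^(-3t)(-3,-2,1) + C_2e^(-2t)(0,3,-1) + C_3e^(-t)(1,0,0).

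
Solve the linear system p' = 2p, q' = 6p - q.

p(t) = -C_1e^(2t), q(t) = -2C_1e^(2t) + C_2e^(-t)

Coefficient matrix A = [[2, 0], [6, -1]].
Characteristic polynomial det(A - λI) = λ^2 - λ - 2 = 0.
Eigenvalues λ = 2, -1.
For λ=2: (A-λI) row 2 is [6, -3], so an eigenvector is (-1, -2).
For λ=-1: (A-λI) row 1 is [3, 0], so an eigenvector is (0, 1).
General solution: C_1e^(2t)(-1,-2) + C_2e^(-t)(0,1).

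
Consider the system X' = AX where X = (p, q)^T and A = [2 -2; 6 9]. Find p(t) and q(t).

Coefficient matrix A = [[2, -2], [6, 9]].
Characteristic polynomial det(A - λI) = λ^2 - 11λ + 30 = 0.
Eigenvalues λ = 6, 5.
For λ=6: (A-λI) row 1 is [-4, -2], so an eigenvector is (-1, 2).
For λ=5: (A-λI) row 1 is [-3, -2], so an eigenvector is (2, -3).
General solution: K_1e^(6t)(-1,2) + K_2e^(5t)(2,-3).

p(t) = -K_1e^(6t) + 2K_2e^(5t), q(t) = 2K_1e^(6t) - 3K_2e^(5t)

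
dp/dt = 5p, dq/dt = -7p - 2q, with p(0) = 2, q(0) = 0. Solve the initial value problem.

Coefficient matrix A = [[5, 0], [-7, -2]].
Characteristic polynomial det(A - λI) = λ^2 - 3λ - 10 = 0.
Eigenvalues λ = 5, -2.
For λ=5: (A-λI) row 2 is [-7, -7], so an eigenvector is (-1, 1).
For λ=-2: (A-λI) row 1 is [7, 0], so an eigenvector is (0, -1).
General solution: c_1e^(5t)(-1,1) + c_2e^(-2t)(0,-1).
Applying p(0)=2, q(0)=0 gives c_1=-2, c_2=-2.

p(t) = 2e^(5t), q(t) = -2e^(5t) + 2e^(-2t)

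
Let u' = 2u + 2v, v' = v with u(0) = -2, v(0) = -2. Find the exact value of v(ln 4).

-8

A = [[2,2],[0,1]]; eigenvalues λ = 1, 2.
Eigenvectors: (2,-1) for λ=1, (-1,0) for λ=2.
From the initial condition, c_1 = 2, c_2 = 6.
v(ln 4) = (2)(4^1)(-1) + (6)(4^2)(0) = -8.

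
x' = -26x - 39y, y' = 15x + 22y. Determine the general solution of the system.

Coefficient matrix A = [[-26, -39], [15, 22]].
Characteristic polynomial det(A - λI) = λ^2 + 4λ + 13 = 0.
Eigenvalues λ = -2 ± 3i (complex conjugate pair).
For λ=-2+3i: an eigenvector is (3,-2) - i(2,-1) = (3 - 2i, -2 + i).
A real fundamental pair from Re and Im of e^((-2+3i)t)v: X_1 = e^(-2t)(cos(3t)·(3,-2) + sin(3t)·(2,-1)), X_2 = e^(-2t)(sin(3t)·(3,-2) - cos(3t)·(2,-1)).
General solution: c_1X_1 + c_2X_2.

x(t) = 2c_1e^(-2t)sin(3t) + 3c_1e^(-2t)cos(3t) + 3c_2e^(-2t)sin(3t) - 2c_2e^(-2t)cos(3t), y(t) = -c_1e^(-2t)sin(3t) - 2c_1e^(-2t)cos(3t) - 2c_2e^(-2t)sin(3t) + c_2e^(-2t)cos(3t)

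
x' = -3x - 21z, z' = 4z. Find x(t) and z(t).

x(t) = 3C_1e^(4t) + C_2e^(-3t), z(t) = -C_1e^(4t)

Coefficient matrix A = [[-3, -21], [0, 4]].
Characteristic polynomial det(A - λI) = λ^2 - λ - 12 = 0.
Eigenvalues λ = 4, -3.
For λ=4: (A-λI) row 1 is [-7, -21], so an eigenvector is (3, -1).
For λ=-3: (A-λI) row 1 is [0, -21], so an eigenvector is (1, 0).
General solution: C_1e^(4t)(3,-1) + C_2e^(-3t)(1,0).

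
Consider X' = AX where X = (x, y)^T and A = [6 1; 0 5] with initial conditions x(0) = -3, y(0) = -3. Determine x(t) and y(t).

x(t) = -6e^(6t) + 3e^(5t), y(t) = -3e^(5t)

Coefficient matrix A = [[6, 1], [0, 5]].
Characteristic polynomial det(A - λI) = λ^2 - 11λ + 30 = 0.
Eigenvalues λ = 5, 6.
For λ=5: (A-λI) row 1 is [1, 1], so an eigenvector is (1, -1).
For λ=6: (A-λI) row 1 is [0, 1], so an eigenvector is (-1, 0).
General solution: c_1e^(5t)(1,-1) + c_2e^(6t)(-1,0).
Applying x(0)=-3, y(0)=-3 gives c_1=3, c_2=6.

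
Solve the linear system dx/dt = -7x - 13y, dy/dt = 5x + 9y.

x(t) = 2C_1e^(t)sin(t) + 3C_1e^(t)cos(t) + 3C_2e^(t)sin(t) - 2C_2e^(t)cos(t), y(t) = -C_1e^(t)sin(t) - 2C_1e^(t)cos(t) - 2C_2e^(t)sin(t) + C_2e^(t)cos(t)

Coefficient matrix A = [[-7, -13], [5, 9]].
Characteristic polynomial det(A - λI) = λ^2 - 2λ + 2 = 0.
Eigenvalues λ = 1 ± i (complex conjugate pair).
For λ=1+i: an eigenvector is (3,-2) - i(2,-1) = (3 - 2i, -2 + i).
A real fundamental pair from Re and Im of e^((1+i)t)v: X_1 = e^(t)(cos(t)·(3,-2) + sin(t)·(2,-1)), X_2 = e^(t)(sin(t)·(3,-2) - cos(t)·(2,-1)).
General solution: C_1X_1 + C_2X_2.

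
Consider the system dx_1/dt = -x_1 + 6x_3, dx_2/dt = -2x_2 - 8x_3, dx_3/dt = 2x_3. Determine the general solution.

Coefficient matrix A = [[-1, 0, 6], [0, -2, -8], [0, 0, 2]].
det(A - λI) = 0 gives eigenvalues λ = -2, -1, 2.
For λ=-2: eigenvector (0,1,0).
For λ=-1: eigenvector (1,0,0).
For λ=2: eigenvector (2,-2,1).
General solution: K_1e^(-2t)(0,1,0) + K_2e^(-t)(1,0,0) + K_3e^(2t)(2,-2,1).

x_1(t) = K_2e^(-t) + 2K_3e^(2t), x_2(t) = K_1e^(-2t) - 2K_3e^(2t), x_3(t) = K_3e^(2t)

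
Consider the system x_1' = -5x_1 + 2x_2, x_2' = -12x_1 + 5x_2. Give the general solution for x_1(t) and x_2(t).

Coefficient matrix A = [[-5, 2], [-12, 5]].
Characteristic polynomial det(A - λI) = λ^2 - 1 = 0.
Eigenvalues λ = -1, 1.
For λ=-1: (A-λI) row 1 is [-4, 2], so an eigenvector is (1, 2).
For λ=1: (A-λI) row 1 is [-6, 2], so an eigenvector is (1, 3).
General solution: c_1e^(-t)(1,2) + c_2e^(t)(1,3).

x_1(t) = c_1e^(-t) + c_2e^(t), x_2(t) = 2c_1e^(-t) + 3c_2e^(t)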